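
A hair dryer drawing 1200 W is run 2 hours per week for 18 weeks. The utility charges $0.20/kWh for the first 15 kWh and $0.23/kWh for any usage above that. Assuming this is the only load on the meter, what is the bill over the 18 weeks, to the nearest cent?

$9.49

Runtime = 2 h/week × 18 weeks = 36 h
Energy = 1.2 kW × 36 h = 43.2 kWh
Tier 1 (0–15 kWh): 15 × $0.20 = $3
Above 15 kWh: 28.2 × $0.23 = $6.486
Bill = $9.49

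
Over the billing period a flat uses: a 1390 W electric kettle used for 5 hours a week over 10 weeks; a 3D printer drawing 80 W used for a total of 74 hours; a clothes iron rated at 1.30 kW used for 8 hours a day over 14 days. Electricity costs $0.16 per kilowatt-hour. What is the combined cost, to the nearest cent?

electric kettle: Runtime = 5 h/week × 10 weeks = 50 h
electric kettle: 1.39 kW × 50 h = 69.5 kWh
3D printer: 0.08 kW × 74 h = 5.92 kWh
clothes iron: Runtime = 8 h/day × 14 days = 112 h
clothes iron: 1.3 kW × 112 h = 145.6 kWh
Total energy = 221.02 kWh
Cost = 221.02 × $0.16 = $35.36

$35.36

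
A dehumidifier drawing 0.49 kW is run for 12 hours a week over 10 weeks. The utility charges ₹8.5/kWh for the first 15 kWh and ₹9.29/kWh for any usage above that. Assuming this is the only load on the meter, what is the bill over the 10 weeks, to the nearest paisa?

Runtime = 12 h/week × 10 weeks = 120 h
Energy = 0.49 kW × 120 h = 58.8 kWh
Tier 1 (0–15 kWh): 15 × ₹8.5 = ₹127.5
Above 15 kWh: 43.8 × ₹9.29 = ₹406.902
Bill = ₹534.40

₹534.40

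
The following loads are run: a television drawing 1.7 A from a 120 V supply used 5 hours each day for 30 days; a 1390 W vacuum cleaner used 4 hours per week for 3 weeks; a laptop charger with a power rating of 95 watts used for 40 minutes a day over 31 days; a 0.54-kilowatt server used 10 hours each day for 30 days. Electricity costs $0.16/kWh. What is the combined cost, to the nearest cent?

$33.80

television: Power = 1.7 A × 120 V = 204 W = 0.204 kW
television: Runtime = 5 h/day × 30 days = 150 h
television: 0.204 kW × 150 h = 30.6 kWh
vacuum cleaner: Runtime = 4 h/week × 3 weeks = 12 h
vacuum cleaner: 1.39 kW × 12 h = 16.68 kWh
laptop charger: Runtime = 40 min × 31 = 1240 min = 20.666666… h
laptop charger: 0.095 kW × 20.666666… h = 1.963333… kWh
server: Runtime = 10 h/day × 30 days = 300 h
server: 0.54 kW × 300 h = 162 kWh
Total energy = 211.243333… kWh
Cost = 211.243333… × $0.16 = $33.80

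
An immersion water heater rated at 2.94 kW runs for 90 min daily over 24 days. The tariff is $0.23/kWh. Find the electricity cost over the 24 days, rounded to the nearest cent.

$24.34

Runtime = 90 min × 24 = 2160 min = 36 h
Energy = 2.94 kW × 36 h = 105.84 kWh
Cost = 105.84 kWh × $0.23/kWh = $24.34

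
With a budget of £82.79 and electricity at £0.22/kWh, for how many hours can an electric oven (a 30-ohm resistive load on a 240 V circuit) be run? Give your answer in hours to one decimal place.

Power = V²/R = 240²/30 = 1920 W = 1.92 kW
Energy available = £82.79 ÷ £0.22/kWh = 376.3182 kWh
Hours = 376.3182 kWh ÷ 1.92 kW = 196.0 h

196.0 h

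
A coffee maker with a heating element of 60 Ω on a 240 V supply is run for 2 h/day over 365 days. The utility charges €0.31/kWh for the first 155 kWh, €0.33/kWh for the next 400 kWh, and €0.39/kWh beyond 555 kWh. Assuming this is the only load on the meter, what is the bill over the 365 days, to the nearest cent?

Power = V²/R = 240²/60 = 960 W = 0.96 kW
Runtime = 2 h/day × 365 days = 730 h
Energy = 0.96 kW × 730 h = 700.8 kWh
Tier 1 (0–155 kWh): 155 × €0.31 = €48.05
Tier 2 (155–555 kWh): 400 × €0.33 = €132
Above 555 kWh: 145.8 × €0.39 = €56.862
Bill = €236.91

€236.91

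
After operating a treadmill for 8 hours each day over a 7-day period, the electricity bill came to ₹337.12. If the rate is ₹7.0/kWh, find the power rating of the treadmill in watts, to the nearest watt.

Energy = ₹337.12 ÷ ₹7.0/kWh = 48.16 kWh
Runtime = 8 h/day × 7 days = 56 h
Power = 48.16 kWh ÷ 56 h = 0.86 kW = 860 W

860 W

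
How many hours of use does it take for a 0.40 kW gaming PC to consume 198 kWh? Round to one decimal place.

495.0 h

Hours = 198 kWh ÷ 0.4 kW = 495.0 h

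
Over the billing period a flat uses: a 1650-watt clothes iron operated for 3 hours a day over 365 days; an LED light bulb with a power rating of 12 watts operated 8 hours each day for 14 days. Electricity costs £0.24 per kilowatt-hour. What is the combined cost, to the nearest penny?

clothes iron: Runtime = 3 h/day × 365 days = 1095 h
clothes iron: 1.65 kW × 1095 h = 1806.75 kWh
LED light bulb: Runtime = 8 h/day × 14 days = 112 h
LED light bulb: 0.012 kW × 112 h = 1.344 kWh
Total energy = 1808.094 kWh
Cost = 1808.094 × £0.24 = £433.94

£433.94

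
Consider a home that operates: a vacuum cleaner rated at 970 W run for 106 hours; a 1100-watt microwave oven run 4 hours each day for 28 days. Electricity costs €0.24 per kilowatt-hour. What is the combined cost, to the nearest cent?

€54.24

vacuum cleaner: 0.97 kW × 106 h = 102.82 kWh
microwave oven: Runtime = 4 h/day × 28 days = 112 h
microwave oven: 1.1 kW × 112 h = 123.2 kWh
Total energy = 226.02 kWh
Cost = 226.02 × €0.24 = €54.24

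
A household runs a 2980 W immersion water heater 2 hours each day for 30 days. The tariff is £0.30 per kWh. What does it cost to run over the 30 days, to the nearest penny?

Runtime = 2 h/day × 30 days = 60 h
Energy = 2.98 kW × 60 h = 178.8 kWh
Cost = 178.8 kWh × £0.30/kWh = £53.64

£53.64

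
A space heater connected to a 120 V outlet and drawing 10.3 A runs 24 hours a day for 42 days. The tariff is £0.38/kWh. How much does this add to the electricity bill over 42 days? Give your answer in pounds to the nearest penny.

£473.44

Power = 10.3 A × 120 V = 1236 W = 1.236 kW
Runtime = 24 h × 42 = 1008 h
Energy = 1.236 kW × 1008 h = 1245.888 kWh
Cost = 1245.888 kWh × £0.38/kWh = £473.44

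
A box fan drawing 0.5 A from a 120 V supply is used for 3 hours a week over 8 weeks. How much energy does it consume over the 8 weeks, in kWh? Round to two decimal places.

Power = 0.5 A × 120 V = 60 W = 0.06 kW
Runtime = 3 h/week × 8 weeks = 24 h
Energy = 0.06 kW × 24 h = 1.44 kWh

1.44 kWh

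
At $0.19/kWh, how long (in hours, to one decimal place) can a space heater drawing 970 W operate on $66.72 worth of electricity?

362.0 h

Energy available = $66.72 ÷ $0.19/kWh = 351.1579 kWh
Hours = 351.1579 kWh ÷ 0.97 kW = 362.0 h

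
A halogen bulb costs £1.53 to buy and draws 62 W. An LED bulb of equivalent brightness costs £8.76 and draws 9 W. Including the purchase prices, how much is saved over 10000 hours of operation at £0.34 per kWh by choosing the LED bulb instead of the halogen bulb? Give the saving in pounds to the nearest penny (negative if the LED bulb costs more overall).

£172.97

halogen bulb: £1.53 + (62/1000) kW × 10000 h × £0.34 = £1.53 + £210.8 = £212.33
LED bulb: £8.76 + (9/1000) kW × 10000 h × £0.34 = £8.76 + £30.6 = £39.36
Saving = £212.33 − £39.36 = £172.97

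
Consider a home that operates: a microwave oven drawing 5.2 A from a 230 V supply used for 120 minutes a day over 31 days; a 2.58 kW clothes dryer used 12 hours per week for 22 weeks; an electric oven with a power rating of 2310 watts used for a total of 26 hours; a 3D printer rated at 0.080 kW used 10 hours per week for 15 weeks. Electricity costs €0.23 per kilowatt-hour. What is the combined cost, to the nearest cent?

microwave oven: Power = 5.2 A × 230 V = 1196 W = 1.196 kW
microwave oven: Runtime = 120 min × 31 = 3720 min = 62 h
microwave oven: 1.196 kW × 62 h = 74.152 kWh
clothes dryer: Runtime = 12 h/week × 22 weeks = 264 h
clothes dryer: 2.58 kW × 264 h = 681.12 kWh
electric oven: 2.31 kW × 26 h = 60.06 kWh
3D printer: Runtime = 10 h/week × 15 weeks = 150 h
3D printer: 0.08 kW × 150 h = 12 kWh
Total energy = 827.332 kWh
Cost = 827.332 × €0.23 = €190.29

€190.29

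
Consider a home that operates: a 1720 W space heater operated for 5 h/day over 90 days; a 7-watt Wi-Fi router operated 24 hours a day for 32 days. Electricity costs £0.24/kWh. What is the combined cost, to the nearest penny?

space heater: Runtime = 5 h/day × 90 days = 450 h
space heater: 1.72 kW × 450 h = 774 kWh
Wi-Fi router: Runtime = 24 h × 32 = 768 h
Wi-Fi router: 0.007 kW × 768 h = 5.376 kWh
Total energy = 779.376 kWh
Cost = 779.376 × £0.24 = £187.05

£187.05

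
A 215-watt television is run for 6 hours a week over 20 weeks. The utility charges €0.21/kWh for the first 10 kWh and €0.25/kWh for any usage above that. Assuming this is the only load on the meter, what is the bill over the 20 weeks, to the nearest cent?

€6.05

Runtime = 6 h/week × 20 weeks = 120 h
Energy = 0.215 kW × 120 h = 25.8 kWh
Tier 1 (0–10 kWh): 10 × €0.21 = €2.1
Above 10 kWh: 15.8 × €0.25 = €3.95
Bill = €6.05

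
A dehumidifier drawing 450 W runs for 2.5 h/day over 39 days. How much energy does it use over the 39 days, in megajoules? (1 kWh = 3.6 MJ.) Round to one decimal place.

Runtime = 2.5 h/day × 39 days = 97.5 h
Energy = 0.45 kW × 97.5 h = 43.875 kWh
= 43.875 × 3.6 MJ = 158.0 MJ

158.0 MJ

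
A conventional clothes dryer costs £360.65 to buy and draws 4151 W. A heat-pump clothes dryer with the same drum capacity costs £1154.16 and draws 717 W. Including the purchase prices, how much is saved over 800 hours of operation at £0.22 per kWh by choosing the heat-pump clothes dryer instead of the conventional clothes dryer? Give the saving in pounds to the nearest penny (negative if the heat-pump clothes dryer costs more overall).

-£189.13

conventional clothes dryer: £360.65 + (4151/1000) kW × 800 h × £0.22 = £360.65 + £730.576 = £1091.226
heat-pump clothes dryer: £1154.16 + (717/1000) kW × 800 h × £0.22 = £1154.16 + £126.192 = £1280.352
Saving = £1091.226 − £1280.352 = −£189.126 → -£189.13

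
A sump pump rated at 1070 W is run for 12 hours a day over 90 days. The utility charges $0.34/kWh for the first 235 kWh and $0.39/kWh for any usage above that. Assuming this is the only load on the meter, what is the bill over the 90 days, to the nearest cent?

$438.93

Runtime = 12 h/day × 90 days = 1080 h
Energy = 1.07 kW × 1080 h = 1155.6 kWh
Tier 1 (0–235 kWh): 235 × $0.34 = $79.9
Above 235 kWh: 920.6 × $0.39 = $359.034
Bill = $438.93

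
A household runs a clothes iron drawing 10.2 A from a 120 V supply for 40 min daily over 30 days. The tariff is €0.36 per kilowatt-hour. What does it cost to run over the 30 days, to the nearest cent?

€8.81

Power = 10.2 A × 120 V = 1224 W = 1.224 kW
Runtime = 40 min × 30 = 1200 min = 20 h
Energy = 1.224 kW × 20 h = 24.48 kWh
Cost = 24.48 kWh × €0.36/kWh = €8.81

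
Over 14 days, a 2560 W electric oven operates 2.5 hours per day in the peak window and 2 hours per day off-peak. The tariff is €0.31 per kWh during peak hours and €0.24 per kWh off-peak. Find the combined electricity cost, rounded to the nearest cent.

Peak energy = 2.56 kW × 2.5 h × 14 = 89.6 kWh
Off-peak energy = 2.56 kW × 2 h × 14 = 71.68 kWh
Cost = 89.6 × €0.31 + 71.68 × €0.24 = €27.776 + €17.2032 = €44.98

€44.98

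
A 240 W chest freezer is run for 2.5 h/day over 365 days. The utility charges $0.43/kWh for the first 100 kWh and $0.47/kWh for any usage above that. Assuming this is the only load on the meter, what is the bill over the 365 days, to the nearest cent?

$98.93

Runtime = 2.5 h/day × 365 days = 912.5 h
Energy = 0.24 kW × 912.5 h = 219 kWh
Tier 1 (0–100 kWh): 100 × $0.43 = $43
Above 100 kWh: 119 × $0.47 = $55.93
Bill = $98.93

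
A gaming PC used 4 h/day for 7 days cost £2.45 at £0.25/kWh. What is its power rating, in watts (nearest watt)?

Energy = £2.45 ÷ £0.25/kWh = 9.8 kWh
Runtime = 4 h/day × 7 days = 28 h
Power = 9.8 kWh ÷ 28 h = 0.35 kW = 350 W

350 W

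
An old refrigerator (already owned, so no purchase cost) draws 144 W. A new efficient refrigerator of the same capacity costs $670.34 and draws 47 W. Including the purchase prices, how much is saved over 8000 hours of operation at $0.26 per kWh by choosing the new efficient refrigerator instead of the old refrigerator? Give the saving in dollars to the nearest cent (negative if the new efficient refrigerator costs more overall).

old refrigerator: $0.00 + (144/1000) kW × 8000 h × $0.26 = $0.00 + $299.52 = $299.52
new efficient refrigerator: $670.34 + (47/1000) kW × 8000 h × $0.26 = $670.34 + $97.76 = $768.1
Saving = $299.52 − $768.1 = −$468.58

-$468.58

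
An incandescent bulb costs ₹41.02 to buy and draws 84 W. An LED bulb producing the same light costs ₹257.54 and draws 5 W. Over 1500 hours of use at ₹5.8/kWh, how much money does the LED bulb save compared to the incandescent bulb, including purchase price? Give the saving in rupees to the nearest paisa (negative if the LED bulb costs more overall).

₹470.78

incandescent bulb: ₹41.02 + (84/1000) kW × 1500 h × ₹5.8 = ₹41.02 + ₹730.8 = ₹771.82
LED bulb: ₹257.54 + (5/1000) kW × 1500 h × ₹5.8 = ₹257.54 + ₹43.5 = ₹301.04
Saving = ₹771.82 − ₹301.04 = ₹470.78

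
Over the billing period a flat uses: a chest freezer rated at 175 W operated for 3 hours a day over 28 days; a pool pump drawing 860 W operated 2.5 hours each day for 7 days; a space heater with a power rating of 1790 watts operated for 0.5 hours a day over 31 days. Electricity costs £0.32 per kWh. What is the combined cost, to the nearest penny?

£18.40

chest freezer: Runtime = 3 h/day × 28 days = 84 h
chest freezer: 0.175 kW × 84 h = 14.7 kWh
pool pump: Runtime = 2.5 h/day × 7 days = 17.5 h
pool pump: 0.86 kW × 17.5 h = 15.05 kWh
space heater: Runtime = 0.5 h/day × 31 days = 15.5 h
space heater: 1.79 kW × 15.5 h = 27.745 kWh
Total energy = 57.495 kWh
Cost = 57.495 × £0.32 = £18.40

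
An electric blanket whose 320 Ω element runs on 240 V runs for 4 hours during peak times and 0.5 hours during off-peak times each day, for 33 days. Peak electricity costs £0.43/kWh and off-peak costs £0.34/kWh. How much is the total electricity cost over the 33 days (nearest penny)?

£11.23

Power = V²/R = 240²/320 = 180 W = 0.18 kW
Peak energy = 0.18 kW × 4 h × 33 = 23.76 kWh
Off-peak energy = 0.18 kW × 0.5 h × 33 = 2.97 kWh
Cost = 23.76 × £0.43 + 2.97 × £0.34 = £10.2168 + £1.0098 = £11.23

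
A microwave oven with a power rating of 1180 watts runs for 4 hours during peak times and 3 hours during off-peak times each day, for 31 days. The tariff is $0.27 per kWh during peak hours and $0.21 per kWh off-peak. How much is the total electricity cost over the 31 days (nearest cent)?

$62.55

Peak energy = 1.18 kW × 4 h × 31 = 146.32 kWh
Off-peak energy = 1.18 kW × 3 h × 31 = 109.74 kWh
Cost = 146.32 × $0.27 + 109.74 × $0.21 = $39.5064 + $23.0454 = $62.55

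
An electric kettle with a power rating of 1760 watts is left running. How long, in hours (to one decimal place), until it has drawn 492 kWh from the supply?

Hours = 492 kWh ÷ 1.76 kW = 279.5 h

279.5 h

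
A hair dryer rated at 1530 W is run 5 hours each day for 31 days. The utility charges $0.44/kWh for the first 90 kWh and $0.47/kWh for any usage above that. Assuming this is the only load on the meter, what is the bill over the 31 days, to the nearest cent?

$108.76

Runtime = 5 h/day × 31 days = 155 h
Energy = 1.53 kW × 155 h = 237.15 kWh
Tier 1 (0–90 kWh): 90 × $0.44 = $39.6
Above 90 kWh: 147.15 × $0.47 = $69.1605
Bill = $108.76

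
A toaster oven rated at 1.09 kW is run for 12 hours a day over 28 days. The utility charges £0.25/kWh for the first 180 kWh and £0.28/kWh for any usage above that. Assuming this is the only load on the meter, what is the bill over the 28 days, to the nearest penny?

£97.15

Runtime = 12 h/day × 28 days = 336 h
Energy = 1.09 kW × 336 h = 366.24 kWh
Tier 1 (0–180 kWh): 180 × £0.25 = £45
Above 180 kWh: 186.24 × £0.28 = £52.1472
Bill = £97.15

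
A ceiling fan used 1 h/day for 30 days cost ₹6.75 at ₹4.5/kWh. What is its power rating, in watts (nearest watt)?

Energy = ₹6.75 ÷ ₹4.5/kWh = 1.5 kWh
Runtime = 1 h/day × 30 days = 30 h
Power = 1.5 kWh ÷ 30 h = 0.05 kW = 50 W

50 W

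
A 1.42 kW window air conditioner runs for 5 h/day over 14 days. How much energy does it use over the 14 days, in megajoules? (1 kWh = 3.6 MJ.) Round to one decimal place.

357.8 MJ

Runtime = 5 h/day × 14 days = 70 h
Energy = 1.42 kW × 70 h = 99.4 kWh
= 99.4 × 3.6 MJ = 357.8 MJ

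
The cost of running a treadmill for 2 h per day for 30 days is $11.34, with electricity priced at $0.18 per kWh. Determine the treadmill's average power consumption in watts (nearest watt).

Energy = $11.34 ÷ $0.18/kWh = 63 kWh
Runtime = 2 h/day × 30 days = 60 h
Power = 63 kWh ÷ 60 h = 1.05 kW = 1050 W

1050 W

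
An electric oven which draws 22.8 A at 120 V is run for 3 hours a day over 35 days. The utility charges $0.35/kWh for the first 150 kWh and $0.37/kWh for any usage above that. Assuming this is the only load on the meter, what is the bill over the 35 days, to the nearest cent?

Power = 22.8 A × 120 V = 2736 W = 2.736 kW
Runtime = 3 h/day × 35 days = 105 h
Energy = 2.736 kW × 105 h = 287.28 kWh
Tier 1 (0–150 kWh): 150 × $0.35 = $52.5
Above 150 kWh: 137.28 × $0.37 = $50.7936
Bill = $103.29

$103.29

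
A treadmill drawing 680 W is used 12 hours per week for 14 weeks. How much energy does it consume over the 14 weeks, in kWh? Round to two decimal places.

Runtime = 12 h/week × 14 weeks = 168 h
Energy = 0.68 kW × 168 h = 114.24 kWh

114.24 kWh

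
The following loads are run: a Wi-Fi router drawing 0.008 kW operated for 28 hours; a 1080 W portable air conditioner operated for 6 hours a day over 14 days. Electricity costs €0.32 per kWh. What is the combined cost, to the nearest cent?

Wi-Fi router: 0.008 kW × 28 h = 0.224 kWh
portable air conditioner: Runtime = 6 h/day × 14 days = 84 h
portable air conditioner: 1.08 kW × 84 h = 90.72 kWh
Total energy = 90.944 kWh
Cost = 90.944 × €0.32 = €29.10

€29.10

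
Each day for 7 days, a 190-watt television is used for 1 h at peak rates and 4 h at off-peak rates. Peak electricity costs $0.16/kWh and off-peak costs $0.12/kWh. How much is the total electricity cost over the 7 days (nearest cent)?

$0.85

Peak energy = 0.19 kW × 1 h × 7 = 1.33 kWh
Off-peak energy = 0.19 kW × 4 h × 7 = 5.32 kWh
Cost = 1.33 × $0.16 + 5.32 × $0.12 = $0.2128 + $0.6384 = $0.85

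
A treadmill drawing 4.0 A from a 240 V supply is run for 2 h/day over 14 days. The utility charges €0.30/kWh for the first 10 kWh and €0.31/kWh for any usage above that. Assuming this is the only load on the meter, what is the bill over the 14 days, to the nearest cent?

Power = 4.0 A × 240 V = 960 W = 0.96 kW
Runtime = 2 h/day × 14 days = 28 h
Energy = 0.96 kW × 28 h = 26.88 kWh
Tier 1 (0–10 kWh): 10 × €0.30 = €3
Above 10 kWh: 16.88 × €0.31 = €5.2328
Bill = €8.23

€8.23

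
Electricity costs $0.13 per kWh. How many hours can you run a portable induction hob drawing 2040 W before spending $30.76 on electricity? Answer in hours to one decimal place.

Energy available = $30.76 ÷ $0.13/kWh = 236.6154 kWh
Hours = 236.6154 kWh ÷ 2.04 kW = 116.0 h

116.0 h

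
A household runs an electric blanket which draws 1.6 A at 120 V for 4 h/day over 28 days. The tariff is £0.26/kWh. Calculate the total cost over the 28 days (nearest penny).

Power = 1.6 A × 120 V = 192 W = 0.192 kW
Runtime = 4 h/day × 28 days = 112 h
Energy = 0.192 kW × 112 h = 21.504 kWh
Cost = 21.504 kWh × £0.26/kWh = £5.59

£5.59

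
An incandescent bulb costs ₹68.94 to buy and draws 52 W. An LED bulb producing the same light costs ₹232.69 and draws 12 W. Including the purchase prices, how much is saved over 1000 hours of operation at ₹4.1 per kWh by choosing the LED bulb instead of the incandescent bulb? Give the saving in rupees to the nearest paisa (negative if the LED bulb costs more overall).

incandescent bulb: ₹68.94 + (52/1000) kW × 1000 h × ₹4.1 = ₹68.94 + ₹213.2 = ₹282.14
LED bulb: ₹232.69 + (12/1000) kW × 1000 h × ₹4.1 = ₹232.69 + ₹49.2 = ₹281.89
Saving = ₹282.14 − ₹281.89 = ₹0.25

₹0.25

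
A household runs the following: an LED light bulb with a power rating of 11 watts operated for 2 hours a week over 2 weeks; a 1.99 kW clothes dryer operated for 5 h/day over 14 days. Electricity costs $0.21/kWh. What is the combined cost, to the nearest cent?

$29.26

LED light bulb: Runtime = 2 h/week × 2 weeks = 4 h
LED light bulb: 0.011 kW × 4 h = 0.044 kWh
clothes dryer: Runtime = 5 h/day × 14 days = 70 h
clothes dryer: 1.99 kW × 70 h = 139.3 kWh
Total energy = 139.344 kWh
Cost = 139.344 × $0.21 = $29.26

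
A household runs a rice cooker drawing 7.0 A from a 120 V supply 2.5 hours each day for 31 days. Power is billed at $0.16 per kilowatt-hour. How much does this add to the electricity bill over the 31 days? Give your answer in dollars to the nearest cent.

Power = 7.0 A × 120 V = 840 W = 0.84 kW
Runtime = 2.5 h/day × 31 days = 77.5 h
Energy = 0.84 kW × 77.5 h = 65.1 kWh
Cost = 65.1 kWh × $0.16/kWh = $10.42

$10.42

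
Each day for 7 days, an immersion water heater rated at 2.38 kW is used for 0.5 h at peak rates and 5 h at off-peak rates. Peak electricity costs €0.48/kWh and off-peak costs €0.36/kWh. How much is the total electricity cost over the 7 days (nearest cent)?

Peak energy = 2.38 kW × 0.5 h × 7 = 8.33 kWh
Off-peak energy = 2.38 kW × 5 h × 7 = 83.3 kWh
Cost = 8.33 × €0.48 + 83.3 × €0.36 = €3.9984 + €29.988 = €33.99

€33.99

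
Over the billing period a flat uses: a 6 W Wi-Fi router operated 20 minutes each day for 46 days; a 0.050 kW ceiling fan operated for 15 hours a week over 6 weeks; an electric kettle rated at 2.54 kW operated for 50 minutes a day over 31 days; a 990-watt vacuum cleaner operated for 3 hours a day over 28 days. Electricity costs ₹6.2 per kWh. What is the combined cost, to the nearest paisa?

₹950.89

Wi-Fi router: Runtime = 20 min × 46 = 920 min = 15.333333… h
Wi-Fi router: 0.006 kW × 15.333333… h = 0.092 kWh
ceiling fan: Runtime = 15 h/week × 6 weeks = 90 h
ceiling fan: 0.05 kW × 90 h = 4.5 kWh
electric kettle: Runtime = 50 min × 31 = 1550 min = 25.833333… h
electric kettle: 2.54 kW × 25.833333… h = 65.616666… kWh
vacuum cleaner: Runtime = 3 h/day × 28 days = 84 h
vacuum cleaner: 0.99 kW × 84 h = 83.16 kWh
Total energy = 153.368666… kWh
Cost = 153.368666… × ₹6.2 = ₹950.89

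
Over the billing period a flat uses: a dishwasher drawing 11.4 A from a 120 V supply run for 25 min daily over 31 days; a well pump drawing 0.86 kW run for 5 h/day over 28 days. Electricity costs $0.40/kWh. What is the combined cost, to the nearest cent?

dishwasher: Power = 11.4 A × 120 V = 1368 W = 1.368 kW
dishwasher: Runtime = 25 min × 31 = 775 min = 12.916666… h
dishwasher: 1.368 kW × 12.916666… h = 17.67 kWh
well pump: Runtime = 5 h/day × 28 days = 140 h
well pump: 0.86 kW × 140 h = 120.4 kWh
Total energy = 138.07 kWh
Cost = 138.07 × $0.40 = $55.23

$55.23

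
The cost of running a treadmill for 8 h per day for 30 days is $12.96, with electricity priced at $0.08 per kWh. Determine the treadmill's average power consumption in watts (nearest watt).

675 W

Energy = $12.96 ÷ $0.08/kWh = 162 kWh
Runtime = 8 h/day × 30 days = 240 h
Power = 162 kWh ÷ 240 h = 0.675 kW = 675 W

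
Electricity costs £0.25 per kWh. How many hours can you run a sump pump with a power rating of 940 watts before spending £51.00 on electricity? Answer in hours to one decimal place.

Energy available = £51.00 ÷ £0.25/kWh = 204 kWh
Hours = 204 kWh ÷ 0.94 kW = 217.0 h

217.0 h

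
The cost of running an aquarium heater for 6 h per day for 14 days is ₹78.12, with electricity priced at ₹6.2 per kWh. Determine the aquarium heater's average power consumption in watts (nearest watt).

150 W

Energy = ₹78.12 ÷ ₹6.2/kWh = 12.6 kWh
Runtime = 6 h/day × 14 days = 84 h
Power = 12.6 kWh ÷ 84 h = 0.15 kW = 150 W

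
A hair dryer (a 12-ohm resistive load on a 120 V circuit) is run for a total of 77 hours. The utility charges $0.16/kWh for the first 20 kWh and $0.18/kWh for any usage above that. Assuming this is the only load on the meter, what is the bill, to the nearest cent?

Power = V²/R = 120²/12 = 1200 W = 1.2 kW
Energy = 1.2 kW × 77 h = 92.4 kWh
Tier 1 (0–20 kWh): 20 × $0.16 = $3.2
Above 20 kWh: 72.4 × $0.18 = $13.032
Bill = $16.23

$16.23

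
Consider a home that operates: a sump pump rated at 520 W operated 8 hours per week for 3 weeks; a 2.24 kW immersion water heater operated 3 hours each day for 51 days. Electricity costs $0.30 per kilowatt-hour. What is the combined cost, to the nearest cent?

$106.56

sump pump: Runtime = 8 h/week × 3 weeks = 24 h
sump pump: 0.52 kW × 24 h = 12.48 kWh
immersion water heater: Runtime = 3 h/day × 51 days = 153 h
immersion water heater: 2.24 kW × 153 h = 342.72 kWh
Total energy = 355.2 kWh
Cost = 355.2 × $0.30 = $106.56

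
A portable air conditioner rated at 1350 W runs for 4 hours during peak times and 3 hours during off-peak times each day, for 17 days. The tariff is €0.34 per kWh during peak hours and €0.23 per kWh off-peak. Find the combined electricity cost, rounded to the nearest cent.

Peak energy = 1.35 kW × 4 h × 17 = 91.8 kWh
Off-peak energy = 1.35 kW × 3 h × 17 = 68.85 kWh
Cost = 91.8 × €0.34 + 68.85 × €0.23 = €31.212 + €15.8355 = €47.05

€47.05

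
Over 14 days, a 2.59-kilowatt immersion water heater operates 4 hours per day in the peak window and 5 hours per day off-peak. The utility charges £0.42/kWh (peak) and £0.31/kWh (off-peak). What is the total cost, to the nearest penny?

Peak energy = 2.59 kW × 4 h × 14 = 145.04 kWh
Off-peak energy = 2.59 kW × 5 h × 14 = 181.3 kWh
Cost = 145.04 × £0.42 + 181.3 × £0.31 = £60.9168 + £56.203 = £117.12

£117.12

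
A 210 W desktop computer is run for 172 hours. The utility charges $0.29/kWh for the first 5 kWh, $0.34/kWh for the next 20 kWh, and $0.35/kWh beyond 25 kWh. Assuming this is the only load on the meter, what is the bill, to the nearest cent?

$12.14

Energy = 0.21 kW × 172 h = 36.12 kWh
Tier 1 (0–5 kWh): 5 × $0.29 = $1.45
Tier 2 (5–25 kWh): 20 × $0.34 = $6.8
Above 25 kWh: 11.12 × $0.35 = $3.892
Bill = $12.14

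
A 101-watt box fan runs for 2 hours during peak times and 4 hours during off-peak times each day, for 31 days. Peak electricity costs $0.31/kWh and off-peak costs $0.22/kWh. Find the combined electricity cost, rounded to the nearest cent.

Peak energy = 0.101 kW × 2 h × 31 = 6.262 kWh
Off-peak energy = 0.101 kW × 4 h × 31 = 12.524 kWh
Cost = 6.262 × $0.31 + 12.524 × $0.22 = $1.94122 + $2.75528 = $4.70

$4.70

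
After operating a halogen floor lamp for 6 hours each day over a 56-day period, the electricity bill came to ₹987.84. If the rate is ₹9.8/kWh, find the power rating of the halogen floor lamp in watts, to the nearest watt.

Energy = ₹987.84 ÷ ₹9.8/kWh = 100.8 kWh
Runtime = 6 h/day × 56 days = 336 h
Power = 100.8 kWh ÷ 336 h = 0.3 kW = 300 W

300 W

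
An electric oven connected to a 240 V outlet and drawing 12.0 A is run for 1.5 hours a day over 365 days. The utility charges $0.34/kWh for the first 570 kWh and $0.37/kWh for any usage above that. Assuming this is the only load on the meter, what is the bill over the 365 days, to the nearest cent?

Power = 12.0 A × 240 V = 2880 W = 2.88 kW
Runtime = 1.5 h/day × 365 days = 547.5 h
Energy = 2.88 kW × 547.5 h = 1576.8 kWh
Tier 1 (0–570 kWh): 570 × $0.34 = $193.8
Above 570 kWh: 1006.8 × $0.37 = $372.516
Bill = $566.32

$566.32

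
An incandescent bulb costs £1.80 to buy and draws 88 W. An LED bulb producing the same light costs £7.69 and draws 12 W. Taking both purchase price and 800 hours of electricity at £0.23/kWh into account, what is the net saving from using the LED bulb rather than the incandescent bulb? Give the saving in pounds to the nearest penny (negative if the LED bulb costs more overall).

incandescent bulb: £1.80 + (88/1000) kW × 800 h × £0.23 = £1.80 + £16.192 = £17.992
LED bulb: £7.69 + (12/1000) kW × 800 h × £0.23 = £7.69 + £2.208 = £9.898
Saving = £17.992 − £9.898 = £8.094 → £8.09

£8.09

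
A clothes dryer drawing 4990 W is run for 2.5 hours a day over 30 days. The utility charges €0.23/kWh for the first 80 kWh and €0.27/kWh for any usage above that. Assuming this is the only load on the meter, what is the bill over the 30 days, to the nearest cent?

€97.85

Runtime = 2.5 h/day × 30 days = 75 h
Energy = 4.99 kW × 75 h = 374.25 kWh
Tier 1 (0–80 kWh): 80 × €0.23 = €18.4
Above 80 kWh: 294.25 × €0.27 = €79.4475
Bill = €97.85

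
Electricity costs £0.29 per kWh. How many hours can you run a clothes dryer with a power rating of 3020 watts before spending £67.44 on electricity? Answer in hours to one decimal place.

Energy available = £67.44 ÷ £0.29/kWh = 232.5517 kWh
Hours = 232.5517 kWh ÷ 3.02 kW = 77.0 h

77.0 h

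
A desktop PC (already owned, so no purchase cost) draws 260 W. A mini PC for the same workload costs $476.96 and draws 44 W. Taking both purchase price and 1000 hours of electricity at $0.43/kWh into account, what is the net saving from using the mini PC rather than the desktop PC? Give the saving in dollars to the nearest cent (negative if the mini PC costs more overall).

desktop PC: $0.00 + (260/1000) kW × 1000 h × $0.43 = $0.00 + $111.8 = $111.8
mini PC: $476.96 + (44/1000) kW × 1000 h × $0.43 = $476.96 + $18.92 = $495.88
Saving = $111.8 − $495.88 = −$384.08

-$384.08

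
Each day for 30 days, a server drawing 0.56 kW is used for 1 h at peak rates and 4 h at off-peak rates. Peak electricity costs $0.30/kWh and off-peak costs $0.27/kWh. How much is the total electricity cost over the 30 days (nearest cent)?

$23.18

Peak energy = 0.56 kW × 1 h × 30 = 16.8 kWh
Off-peak energy = 0.56 kW × 4 h × 30 = 67.2 kWh
Cost = 16.8 × $0.30 + 67.2 × $0.27 = $5.04 + $18.144 = $23.18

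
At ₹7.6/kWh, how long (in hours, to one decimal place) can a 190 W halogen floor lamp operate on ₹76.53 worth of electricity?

Energy available = ₹76.53 ÷ ₹7.6/kWh = 10.0697 kWh
Hours = 10.0697 kWh ÷ 0.19 kW = 53.0 h

53.0 h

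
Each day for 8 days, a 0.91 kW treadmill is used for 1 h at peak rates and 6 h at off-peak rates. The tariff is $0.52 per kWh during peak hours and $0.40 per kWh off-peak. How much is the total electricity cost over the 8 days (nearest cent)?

Peak energy = 0.91 kW × 1 h × 8 = 7.28 kWh
Off-peak energy = 0.91 kW × 6 h × 8 = 43.68 kWh
Cost = 7.28 × $0.52 + 43.68 × $0.40 = $3.7856 + $17.472 = $21.26

$21.26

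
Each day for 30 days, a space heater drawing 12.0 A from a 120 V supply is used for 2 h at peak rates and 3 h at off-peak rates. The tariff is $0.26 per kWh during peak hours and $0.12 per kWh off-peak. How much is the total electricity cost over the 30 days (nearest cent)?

$38.02

Power = 12.0 A × 120 V = 1440 W = 1.44 kW
Peak energy = 1.44 kW × 2 h × 30 = 86.4 kWh
Off-peak energy = 1.44 kW × 3 h × 30 = 129.6 kWh
Cost = 86.4 × $0.26 + 129.6 × $0.12 = $22.464 + $15.552 = $38.02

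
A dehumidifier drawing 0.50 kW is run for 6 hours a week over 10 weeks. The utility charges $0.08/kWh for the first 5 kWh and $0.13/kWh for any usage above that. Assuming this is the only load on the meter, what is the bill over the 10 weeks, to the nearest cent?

$3.65

Runtime = 6 h/week × 10 weeks = 60 h
Energy = 0.5 kW × 60 h = 30 kWh
Tier 1 (0–5 kWh): 5 × $0.08 = $0.4
Above 5 kWh: 25 × $0.13 = $3.25
Bill = $3.65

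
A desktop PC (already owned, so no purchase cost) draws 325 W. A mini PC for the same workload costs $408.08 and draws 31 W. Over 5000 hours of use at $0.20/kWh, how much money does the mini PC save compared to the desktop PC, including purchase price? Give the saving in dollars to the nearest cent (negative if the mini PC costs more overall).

-$114.08

desktop PC: $0.00 + (325/1000) kW × 5000 h × $0.20 = $0.00 + $325 = $325
mini PC: $408.08 + (31/1000) kW × 5000 h × $0.20 = $408.08 + $31 = $439.08
Saving = $325 − $439.08 = −$114.08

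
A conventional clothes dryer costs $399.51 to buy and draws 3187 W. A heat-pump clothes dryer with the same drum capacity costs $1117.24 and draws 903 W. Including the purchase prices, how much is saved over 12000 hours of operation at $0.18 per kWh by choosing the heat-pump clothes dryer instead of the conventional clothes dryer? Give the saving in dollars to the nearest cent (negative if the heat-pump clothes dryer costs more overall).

$4215.71

conventional clothes dryer: $399.51 + (3187/1000) kW × 12000 h × $0.18 = $399.51 + $6883.92 = $7283.43
heat-pump clothes dryer: $1117.24 + (903/1000) kW × 12000 h × $0.18 = $1117.24 + $1950.48 = $3067.72
Saving = $7283.43 − $3067.72 = $4215.71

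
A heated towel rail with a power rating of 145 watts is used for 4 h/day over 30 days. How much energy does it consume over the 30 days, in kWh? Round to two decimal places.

Runtime = 4 h/day × 30 days = 120 h
Energy = 0.145 kW × 120 h = 17.4 kWh

17.40 kWh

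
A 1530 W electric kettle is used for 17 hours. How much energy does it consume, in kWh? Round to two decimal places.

26.01 kWh

Energy = 1.53 kW × 17 h = 26.01 kWh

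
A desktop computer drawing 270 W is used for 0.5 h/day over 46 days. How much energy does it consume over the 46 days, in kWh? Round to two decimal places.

6.21 kWh

Runtime = 0.5 h/day × 46 days = 23 h
Energy = 0.27 kW × 23 h = 6.21 kWh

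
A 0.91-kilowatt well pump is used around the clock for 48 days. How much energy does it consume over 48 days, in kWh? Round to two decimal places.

1048.32 kWh

Runtime = 24 h × 48 = 1152 h
Energy = 0.91 kW × 1152 h = 1048.32 kWh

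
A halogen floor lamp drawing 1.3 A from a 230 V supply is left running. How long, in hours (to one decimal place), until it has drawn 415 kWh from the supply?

Power = 1.3 A × 230 V = 299 W = 0.299 kW
Hours = 415 kWh ÷ 0.299 kW = 1388.0 h

1388.0 h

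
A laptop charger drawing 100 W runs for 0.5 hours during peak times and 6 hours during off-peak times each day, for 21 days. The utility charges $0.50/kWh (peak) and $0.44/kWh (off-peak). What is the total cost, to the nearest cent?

Peak energy = 0.1 kW × 0.5 h × 21 = 1.05 kWh
Off-peak energy = 0.1 kW × 6 h × 21 = 12.6 kWh
Cost = 1.05 × $0.50 + 12.6 × $0.44 = $0.525 + $5.544 = $6.07

$6.07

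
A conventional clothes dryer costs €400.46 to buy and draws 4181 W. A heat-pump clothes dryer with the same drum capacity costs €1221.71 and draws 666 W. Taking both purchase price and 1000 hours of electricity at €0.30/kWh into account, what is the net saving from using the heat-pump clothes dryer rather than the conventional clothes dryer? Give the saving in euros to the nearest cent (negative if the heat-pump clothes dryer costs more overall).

conventional clothes dryer: €400.46 + (4181/1000) kW × 1000 h × €0.30 = €400.46 + €1254.3 = €1654.76
heat-pump clothes dryer: €1221.71 + (666/1000) kW × 1000 h × €0.30 = €1221.71 + €199.8 = €1421.51
Saving = €1654.76 − €1421.51 = €233.25

€233.25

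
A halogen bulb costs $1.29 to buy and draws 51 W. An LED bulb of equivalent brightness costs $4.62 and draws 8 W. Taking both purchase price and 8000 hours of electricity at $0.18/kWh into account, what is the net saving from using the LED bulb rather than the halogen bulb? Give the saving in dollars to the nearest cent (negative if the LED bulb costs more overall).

$58.59

halogen bulb: $1.29 + (51/1000) kW × 8000 h × $0.18 = $1.29 + $73.44 = $74.73
LED bulb: $4.62 + (8/1000) kW × 8000 h × $0.18 = $4.62 + $11.52 = $16.14
Saving = $74.73 − $16.14 = $58.59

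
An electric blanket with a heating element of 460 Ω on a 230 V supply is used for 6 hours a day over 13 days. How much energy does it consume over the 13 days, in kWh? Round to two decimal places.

Power = V²/R = 230²/460 = 115 W = 0.115 kW
Runtime = 6 h/day × 13 days = 78 h
Energy = 0.115 kW × 78 h = 8.97 kWh

8.97 kWh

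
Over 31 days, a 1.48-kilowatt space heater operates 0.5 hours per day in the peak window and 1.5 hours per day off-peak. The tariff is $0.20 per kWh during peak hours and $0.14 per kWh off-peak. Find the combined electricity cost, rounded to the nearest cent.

Peak energy = 1.48 kW × 0.5 h × 31 = 22.94 kWh
Off-peak energy = 1.48 kW × 1.5 h × 31 = 68.82 kWh
Cost = 22.94 × $0.20 + 68.82 × $0.14 = $4.588 + $9.6348 = $14.22

$14.22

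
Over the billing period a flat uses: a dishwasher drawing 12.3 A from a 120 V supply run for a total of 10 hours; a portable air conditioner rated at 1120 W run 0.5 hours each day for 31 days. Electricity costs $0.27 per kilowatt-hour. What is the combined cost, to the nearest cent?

$8.67

dishwasher: Power = 12.3 A × 120 V = 1476 W = 1.476 kW
dishwasher: 1.476 kW × 10 h = 14.76 kWh
portable air conditioner: Runtime = 0.5 h/day × 31 days = 15.5 h
portable air conditioner: 1.12 kW × 15.5 h = 17.36 kWh
Total energy = 32.12 kWh
Cost = 32.12 × $0.27 = $8.67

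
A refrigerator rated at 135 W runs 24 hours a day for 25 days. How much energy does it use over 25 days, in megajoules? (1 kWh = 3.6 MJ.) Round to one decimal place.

291.6 MJ

Runtime = 24 h × 25 = 600 h
Energy = 0.135 kW × 600 h = 81 kWh
= 81 × 3.6 MJ = 291.6 MJ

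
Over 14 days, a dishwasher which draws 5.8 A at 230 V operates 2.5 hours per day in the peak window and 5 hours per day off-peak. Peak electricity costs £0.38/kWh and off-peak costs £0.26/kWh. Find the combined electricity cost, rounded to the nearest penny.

£42.02

Power = 5.8 A × 230 V = 1334 W = 1.334 kW
Peak energy = 1.334 kW × 2.5 h × 14 = 46.69 kWh
Off-peak energy = 1.334 kW × 5 h × 14 = 93.38 kWh
Cost = 46.69 × £0.38 + 93.38 × £0.26 = £17.7422 + £24.2788 = £42.02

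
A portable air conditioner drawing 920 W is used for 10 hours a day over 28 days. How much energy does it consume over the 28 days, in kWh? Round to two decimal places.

257.60 kWh

Runtime = 10 h/day × 28 days = 280 h
Energy = 0.92 kW × 280 h = 257.6 kWh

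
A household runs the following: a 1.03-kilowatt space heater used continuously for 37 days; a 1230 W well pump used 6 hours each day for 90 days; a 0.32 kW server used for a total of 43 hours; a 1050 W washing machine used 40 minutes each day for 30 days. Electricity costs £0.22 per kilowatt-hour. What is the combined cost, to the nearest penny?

£354.99

space heater: Runtime = 24 h × 37 = 888 h
space heater: 1.03 kW × 888 h = 914.64 kWh
well pump: Runtime = 6 h/day × 90 days = 540 h
well pump: 1.23 kW × 540 h = 664.2 kWh
server: 0.32 kW × 43 h = 13.76 kWh
washing machine: Runtime = 40 min × 30 = 1200 min = 20 h
washing machine: 1.05 kW × 20 h = 21 kWh
Total energy = 1613.6 kWh
Cost = 1613.6 × £0.22 = £354.99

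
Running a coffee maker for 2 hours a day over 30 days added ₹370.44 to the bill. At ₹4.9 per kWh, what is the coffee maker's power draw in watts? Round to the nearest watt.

1260 W

Energy = ₹370.44 ÷ ₹4.9/kWh = 75.6 kWh
Runtime = 2 h/day × 30 days = 60 h
Power = 75.6 kWh ÷ 60 h = 1.26 kW = 1260 W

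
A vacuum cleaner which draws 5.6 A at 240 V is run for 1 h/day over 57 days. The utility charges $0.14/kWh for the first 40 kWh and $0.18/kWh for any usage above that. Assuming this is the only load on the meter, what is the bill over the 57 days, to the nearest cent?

$12.19

Power = 5.6 A × 240 V = 1344 W = 1.344 kW
Runtime = 1 h/day × 57 days = 57 h
Energy = 1.344 kW × 57 h = 76.608 kWh
Tier 1 (0–40 kWh): 40 × $0.14 = $5.6
Above 40 kWh: 36.608 × $0.18 = $6.58944
Bill = $12.19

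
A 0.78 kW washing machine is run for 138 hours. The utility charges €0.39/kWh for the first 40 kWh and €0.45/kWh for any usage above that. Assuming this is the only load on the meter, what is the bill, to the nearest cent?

€46.04

Energy = 0.78 kW × 138 h = 107.64 kWh
Tier 1 (0–40 kWh): 40 × €0.39 = €15.6
Above 40 kWh: 67.64 × €0.45 = €30.438
Bill = €46.04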